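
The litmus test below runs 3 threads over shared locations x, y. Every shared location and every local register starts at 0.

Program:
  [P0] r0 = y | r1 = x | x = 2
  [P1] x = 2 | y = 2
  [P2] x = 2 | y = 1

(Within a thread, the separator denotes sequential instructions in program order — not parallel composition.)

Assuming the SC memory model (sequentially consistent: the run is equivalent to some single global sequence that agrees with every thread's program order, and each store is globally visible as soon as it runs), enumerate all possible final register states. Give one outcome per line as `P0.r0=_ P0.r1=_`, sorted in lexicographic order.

outcome vector order: (P0.r0,P0.r1)
|SC outcomes| = 4

P0.r0=0 P0.r1=0
P0.r0=0 P0.r1=2
P0.r0=1 P0.r1=2
P0.r0=2 P0.r1=2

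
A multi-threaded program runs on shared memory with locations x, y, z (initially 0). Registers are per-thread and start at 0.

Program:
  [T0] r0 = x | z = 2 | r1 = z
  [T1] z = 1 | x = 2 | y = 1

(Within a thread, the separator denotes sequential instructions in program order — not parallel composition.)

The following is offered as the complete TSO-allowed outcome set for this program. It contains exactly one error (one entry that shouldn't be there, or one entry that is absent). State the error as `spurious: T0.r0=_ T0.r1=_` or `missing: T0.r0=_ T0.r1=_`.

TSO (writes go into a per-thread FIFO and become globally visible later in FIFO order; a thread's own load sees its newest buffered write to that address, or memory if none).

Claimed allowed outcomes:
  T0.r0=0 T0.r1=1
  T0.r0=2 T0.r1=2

outcome vector order: (T0.r0,T0.r1)
TSO: 3 outcomes — {(0,1) (0,2) (2,2)}
TSO∖claimed = {(0,2)}

missing: T0.r0=0 T0.r1=2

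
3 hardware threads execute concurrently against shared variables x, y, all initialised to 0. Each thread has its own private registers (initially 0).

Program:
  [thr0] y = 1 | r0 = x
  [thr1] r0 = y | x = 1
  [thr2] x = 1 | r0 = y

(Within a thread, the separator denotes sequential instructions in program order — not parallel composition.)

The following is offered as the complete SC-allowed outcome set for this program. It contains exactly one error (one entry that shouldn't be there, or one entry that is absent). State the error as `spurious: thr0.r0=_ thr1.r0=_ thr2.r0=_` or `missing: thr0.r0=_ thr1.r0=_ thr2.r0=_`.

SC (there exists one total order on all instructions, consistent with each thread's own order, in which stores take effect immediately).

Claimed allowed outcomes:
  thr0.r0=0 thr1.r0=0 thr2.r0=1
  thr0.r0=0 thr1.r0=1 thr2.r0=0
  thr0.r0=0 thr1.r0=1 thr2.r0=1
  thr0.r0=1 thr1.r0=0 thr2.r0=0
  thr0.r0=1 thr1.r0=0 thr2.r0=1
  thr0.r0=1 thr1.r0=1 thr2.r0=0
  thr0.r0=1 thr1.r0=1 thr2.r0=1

outcome vector order: (thr0.r0,thr1.r0,thr2.r0)
SC: 6 outcomes — {<0 0 1>, <0 1 1>, <1 0 0>, <1 0 1>, <1 1 0>, <1 1 1>}
claimed∖SC = {<0 1 0>}

spurious: thr0.r0=0 thr1.r0=1 thr2.r0=0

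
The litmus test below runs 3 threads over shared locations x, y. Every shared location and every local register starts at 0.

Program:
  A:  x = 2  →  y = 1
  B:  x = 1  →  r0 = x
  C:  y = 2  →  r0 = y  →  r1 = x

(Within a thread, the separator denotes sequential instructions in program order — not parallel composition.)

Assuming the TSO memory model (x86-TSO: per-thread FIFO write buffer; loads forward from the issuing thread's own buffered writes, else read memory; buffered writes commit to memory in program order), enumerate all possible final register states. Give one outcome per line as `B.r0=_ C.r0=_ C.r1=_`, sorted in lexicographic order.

B.r0=1 C.r0=1 C.r1=1
B.r0=1 C.r0=1 C.r1=2
B.r0=1 C.r0=2 C.r1=0
B.r0=1 C.r0=2 C.r1=1
B.r0=1 C.r0=2 C.r1=2
B.r0=2 C.r0=1 C.r1=2
B.r0=2 C.r0=2 C.r1=0
B.r0=2 C.r0=2 C.r1=1
B.r0=2 C.r0=2 C.r1=2

outcome vector order: (B.r0,C.r0,C.r1)
|TSO outcomes| = 9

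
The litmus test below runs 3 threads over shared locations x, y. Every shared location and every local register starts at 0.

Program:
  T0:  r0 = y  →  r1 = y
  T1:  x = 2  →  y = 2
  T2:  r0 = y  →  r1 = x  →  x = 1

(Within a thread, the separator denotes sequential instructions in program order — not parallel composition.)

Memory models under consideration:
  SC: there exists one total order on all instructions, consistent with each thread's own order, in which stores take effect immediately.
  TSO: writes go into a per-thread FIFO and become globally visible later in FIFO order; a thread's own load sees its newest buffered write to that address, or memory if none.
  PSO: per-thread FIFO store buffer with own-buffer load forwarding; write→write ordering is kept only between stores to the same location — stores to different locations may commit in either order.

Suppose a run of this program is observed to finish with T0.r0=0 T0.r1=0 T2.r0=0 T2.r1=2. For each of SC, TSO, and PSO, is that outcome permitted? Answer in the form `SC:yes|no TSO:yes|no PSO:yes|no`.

SC:yes TSO:yes PSO:yes

outcome vector order: (T0.r0,T0.r1,T2.r0,T2.r1)
[SC] allowed = {(0,0,0,0) (0,0,0,2) (0,0,2,2) (0,2,0,0) (0,2,0,2) (0,2,2,2) (2,2,0,0) (2,2,0,2) (2,2,2,2)}
[TSO] allowed = {(0,0,0,0) (0,0,0,2) (0,0,2,2) (0,2,0,0) (0,2,0,2) (0,2,2,2) (2,2,0,0) (2,2,0,2) (2,2,2,2)}
[PSO] allowed = {(0,0,0,0) (0,0,0,2) (0,0,2,0) (0,0,2,2) (0,2,0,0) (0,2,0,2) (0,2,2,0) (0,2,2,2) (2,2,0,0) (2,2,0,2) (2,2,2,0) (2,2,2,2)}
target (0,0,0,2) ∈ {SC,TSO,PSO}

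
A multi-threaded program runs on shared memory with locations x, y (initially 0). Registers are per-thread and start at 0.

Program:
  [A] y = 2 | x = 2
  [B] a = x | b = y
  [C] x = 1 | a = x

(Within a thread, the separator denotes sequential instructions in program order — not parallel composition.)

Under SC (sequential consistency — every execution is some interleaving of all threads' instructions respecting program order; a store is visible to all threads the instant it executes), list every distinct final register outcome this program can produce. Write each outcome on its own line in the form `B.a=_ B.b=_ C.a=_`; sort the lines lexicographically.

B.a=0 B.b=0 C.a=1
B.a=0 B.b=0 C.a=2
B.a=0 B.b=2 C.a=1
B.a=0 B.b=2 C.a=2
B.a=1 B.b=0 C.a=1
B.a=1 B.b=0 C.a=2
B.a=1 B.b=2 C.a=1
B.a=1 B.b=2 C.a=2
B.a=2 B.b=2 C.a=1
B.a=2 B.b=2 C.a=2

outcome vector order: (B.a,B.b,C.a)
|SC outcomes| = 10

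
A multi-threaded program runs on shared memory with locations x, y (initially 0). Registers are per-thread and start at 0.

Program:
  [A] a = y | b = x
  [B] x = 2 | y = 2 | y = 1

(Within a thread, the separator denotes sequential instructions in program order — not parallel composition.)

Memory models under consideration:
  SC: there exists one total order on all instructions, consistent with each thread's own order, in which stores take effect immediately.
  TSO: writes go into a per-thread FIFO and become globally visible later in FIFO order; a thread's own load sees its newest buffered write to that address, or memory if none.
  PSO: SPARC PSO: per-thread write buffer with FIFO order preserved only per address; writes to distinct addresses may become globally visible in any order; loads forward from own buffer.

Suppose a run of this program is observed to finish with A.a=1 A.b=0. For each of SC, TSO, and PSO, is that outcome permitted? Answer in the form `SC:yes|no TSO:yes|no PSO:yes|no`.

outcome vector order: (A.a,A.b)
under SC → 00, 02, 12, 22
under TSO → 00, 02, 12, 22
under PSO → 00, 02, 10, 12, 20, 22
target 10 ∈ {PSO}

SC:no TSO:no PSO:yes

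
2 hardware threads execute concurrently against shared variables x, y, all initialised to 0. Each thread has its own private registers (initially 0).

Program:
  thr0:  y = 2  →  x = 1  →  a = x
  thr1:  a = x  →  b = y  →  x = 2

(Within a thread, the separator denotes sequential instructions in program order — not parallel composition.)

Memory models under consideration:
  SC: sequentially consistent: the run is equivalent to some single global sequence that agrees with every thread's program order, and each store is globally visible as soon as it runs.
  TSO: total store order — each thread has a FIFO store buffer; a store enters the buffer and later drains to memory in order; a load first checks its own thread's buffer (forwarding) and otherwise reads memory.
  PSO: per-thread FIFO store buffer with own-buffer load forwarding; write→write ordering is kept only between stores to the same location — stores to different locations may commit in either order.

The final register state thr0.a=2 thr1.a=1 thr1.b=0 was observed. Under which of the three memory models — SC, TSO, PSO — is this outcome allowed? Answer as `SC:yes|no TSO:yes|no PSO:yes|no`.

SC:no TSO:no PSO:yes

outcome vector order: (thr0.a,thr1.a,thr1.b)
[SC] allowed = {1/0/0 1/0/2 1/1/2 2/0/0 2/0/2 2/1/2}
[TSO] allowed = {1/0/0 1/0/2 1/1/2 2/0/0 2/0/2 2/1/2}
[PSO] allowed = {1/0/0 1/0/2 1/1/0 1/1/2 2/0/0 2/0/2 2/1/0 2/1/2}
target 2/1/0 ∈ {PSO}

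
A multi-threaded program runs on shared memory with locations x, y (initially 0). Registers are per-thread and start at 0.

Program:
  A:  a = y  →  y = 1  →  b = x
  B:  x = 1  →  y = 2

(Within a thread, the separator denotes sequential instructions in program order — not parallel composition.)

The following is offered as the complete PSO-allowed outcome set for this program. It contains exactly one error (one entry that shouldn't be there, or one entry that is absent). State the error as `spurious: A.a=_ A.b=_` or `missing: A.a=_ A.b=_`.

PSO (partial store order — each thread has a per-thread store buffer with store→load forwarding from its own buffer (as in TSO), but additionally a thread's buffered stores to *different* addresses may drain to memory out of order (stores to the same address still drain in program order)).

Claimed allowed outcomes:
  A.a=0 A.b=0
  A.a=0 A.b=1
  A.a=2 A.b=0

missing: A.a=2 A.b=1

outcome vector order: (A.a,A.b)
[PSO] allowed = {<0 0> <0 1> <2 0> <2 1>}
PSO∖claimed = {<2 1>}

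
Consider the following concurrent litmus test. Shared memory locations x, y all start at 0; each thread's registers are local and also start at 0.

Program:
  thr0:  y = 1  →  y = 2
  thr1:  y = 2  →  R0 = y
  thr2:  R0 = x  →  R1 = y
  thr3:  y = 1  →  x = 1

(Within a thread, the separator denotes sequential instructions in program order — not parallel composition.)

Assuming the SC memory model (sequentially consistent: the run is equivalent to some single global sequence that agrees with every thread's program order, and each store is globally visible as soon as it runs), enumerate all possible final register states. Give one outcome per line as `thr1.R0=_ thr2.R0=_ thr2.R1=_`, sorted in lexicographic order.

thr1.R0=1 thr2.R0=0 thr2.R1=0
thr1.R0=1 thr2.R0=0 thr2.R1=1
thr1.R0=1 thr2.R0=0 thr2.R1=2
thr1.R0=1 thr2.R0=1 thr2.R1=1
thr1.R0=1 thr2.R0=1 thr2.R1=2
thr1.R0=2 thr2.R0=0 thr2.R1=0
thr1.R0=2 thr2.R0=0 thr2.R1=1
thr1.R0=2 thr2.R0=0 thr2.R1=2
thr1.R0=2 thr2.R0=1 thr2.R1=1
thr1.R0=2 thr2.R0=1 thr2.R1=2

outcome vector order: (thr1.R0,thr2.R0,thr2.R1)
|SC outcomes| = 10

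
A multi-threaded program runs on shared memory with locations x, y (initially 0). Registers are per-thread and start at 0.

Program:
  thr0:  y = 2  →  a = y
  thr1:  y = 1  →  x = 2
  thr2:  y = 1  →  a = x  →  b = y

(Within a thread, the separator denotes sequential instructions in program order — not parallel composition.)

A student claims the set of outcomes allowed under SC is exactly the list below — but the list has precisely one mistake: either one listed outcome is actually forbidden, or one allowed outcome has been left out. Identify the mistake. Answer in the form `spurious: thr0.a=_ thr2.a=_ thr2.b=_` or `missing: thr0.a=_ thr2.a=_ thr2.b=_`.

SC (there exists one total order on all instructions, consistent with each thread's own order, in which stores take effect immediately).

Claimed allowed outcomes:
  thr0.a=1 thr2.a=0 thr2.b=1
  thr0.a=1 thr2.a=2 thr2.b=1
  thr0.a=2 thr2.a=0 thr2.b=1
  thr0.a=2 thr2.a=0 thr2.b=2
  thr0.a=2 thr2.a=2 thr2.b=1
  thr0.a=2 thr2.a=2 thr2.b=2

outcome vector order: (thr0.a,thr2.a,thr2.b)
SC (7): 101, 102, 121, 201, 202, 221, 222
SC∖claimed = {102}

missing: thr0.a=1 thr2.a=0 thr2.b=2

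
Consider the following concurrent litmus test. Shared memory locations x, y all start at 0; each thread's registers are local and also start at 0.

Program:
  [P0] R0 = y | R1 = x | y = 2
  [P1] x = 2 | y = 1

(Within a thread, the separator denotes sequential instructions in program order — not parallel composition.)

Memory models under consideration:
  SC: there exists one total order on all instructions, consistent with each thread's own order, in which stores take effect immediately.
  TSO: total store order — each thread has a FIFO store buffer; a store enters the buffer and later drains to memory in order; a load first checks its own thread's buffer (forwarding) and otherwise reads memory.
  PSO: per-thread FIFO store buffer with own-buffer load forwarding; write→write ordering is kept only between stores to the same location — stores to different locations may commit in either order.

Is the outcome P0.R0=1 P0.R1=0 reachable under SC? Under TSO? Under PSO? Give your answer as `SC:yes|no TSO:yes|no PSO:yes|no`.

outcome vector order: (P0.R0,P0.R1)
[SC] allowed = {0/0; 0/2; 1/2}
[TSO] allowed = {0/0; 0/2; 1/2}
[PSO] allowed = {0/0; 0/2; 1/0; 1/2}
target 1/0 ∈ {PSO}

SC:no TSO:no PSO:yes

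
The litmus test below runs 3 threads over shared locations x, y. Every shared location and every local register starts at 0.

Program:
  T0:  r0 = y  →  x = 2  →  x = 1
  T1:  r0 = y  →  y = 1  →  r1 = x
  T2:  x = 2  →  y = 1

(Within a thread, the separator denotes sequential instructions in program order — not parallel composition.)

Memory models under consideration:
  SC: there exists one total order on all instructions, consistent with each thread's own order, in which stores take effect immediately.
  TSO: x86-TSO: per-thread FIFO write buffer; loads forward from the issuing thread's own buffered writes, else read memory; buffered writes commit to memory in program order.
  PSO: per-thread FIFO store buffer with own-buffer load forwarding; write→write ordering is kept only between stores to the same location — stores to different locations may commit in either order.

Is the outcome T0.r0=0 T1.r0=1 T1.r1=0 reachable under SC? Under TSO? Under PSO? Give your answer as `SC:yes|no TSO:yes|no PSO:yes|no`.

outcome vector order: (T0.r0,T1.r0,T1.r1)
under SC → 0/0/0 0/0/1 0/0/2 0/1/1 0/1/2 1/0/0 1/0/1 1/0/2 1/1/1 1/1/2
under TSO → 0/0/0 0/0/1 0/0/2 0/1/1 0/1/2 1/0/0 1/0/1 1/0/2 1/1/1 1/1/2
under PSO → 0/0/0 0/0/1 0/0/2 0/1/0 0/1/1 0/1/2 1/0/0 1/0/1 1/0/2 1/1/0 1/1/1 1/1/2
target 0/1/0 ∈ {PSO}

SC:no TSO:no PSO:yes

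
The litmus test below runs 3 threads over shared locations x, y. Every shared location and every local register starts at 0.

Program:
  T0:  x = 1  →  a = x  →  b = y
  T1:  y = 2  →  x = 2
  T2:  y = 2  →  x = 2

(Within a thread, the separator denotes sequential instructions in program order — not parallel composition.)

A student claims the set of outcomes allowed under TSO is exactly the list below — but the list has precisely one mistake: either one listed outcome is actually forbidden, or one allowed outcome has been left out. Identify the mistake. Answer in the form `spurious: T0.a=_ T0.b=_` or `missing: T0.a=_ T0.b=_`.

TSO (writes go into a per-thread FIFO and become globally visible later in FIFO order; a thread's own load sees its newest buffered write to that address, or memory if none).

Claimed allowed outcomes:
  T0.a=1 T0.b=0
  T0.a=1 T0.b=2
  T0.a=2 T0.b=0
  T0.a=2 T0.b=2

spurious: T0.a=2 T0.b=0

outcome vector order: (T0.a,T0.b)
TSO: 3 outcomes — {1/0; 1/2; 2/2}
claimed∖TSO = {2/0}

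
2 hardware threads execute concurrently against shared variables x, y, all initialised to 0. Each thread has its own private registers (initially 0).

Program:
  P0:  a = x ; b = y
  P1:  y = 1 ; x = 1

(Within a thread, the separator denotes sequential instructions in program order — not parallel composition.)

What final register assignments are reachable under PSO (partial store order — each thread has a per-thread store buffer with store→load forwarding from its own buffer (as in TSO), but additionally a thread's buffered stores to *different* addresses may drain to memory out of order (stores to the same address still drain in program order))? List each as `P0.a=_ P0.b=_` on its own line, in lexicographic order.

outcome vector order: (P0.a,P0.b)
|PSO outcomes| = 4

P0.a=0 P0.b=0
P0.a=0 P0.b=1
P0.a=1 P0.b=0
P0.a=1 P0.b=1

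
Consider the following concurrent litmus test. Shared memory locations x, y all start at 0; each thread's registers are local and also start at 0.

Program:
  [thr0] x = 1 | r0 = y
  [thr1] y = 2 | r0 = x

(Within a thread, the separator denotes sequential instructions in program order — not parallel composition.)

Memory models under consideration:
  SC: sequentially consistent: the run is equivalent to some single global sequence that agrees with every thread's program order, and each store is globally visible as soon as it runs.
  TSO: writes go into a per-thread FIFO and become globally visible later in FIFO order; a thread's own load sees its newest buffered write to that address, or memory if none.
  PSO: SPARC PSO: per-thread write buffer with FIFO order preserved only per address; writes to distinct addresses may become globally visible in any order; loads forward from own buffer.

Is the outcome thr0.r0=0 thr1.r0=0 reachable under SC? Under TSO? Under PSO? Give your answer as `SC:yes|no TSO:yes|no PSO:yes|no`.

SC:no TSO:yes PSO:yes

outcome vector order: (thr0.r0,thr1.r0)
under SC → <0 1>; <2 0>; <2 1>
under TSO → <0 0>; <0 1>; <2 0>; <2 1>
under PSO → <0 0>; <0 1>; <2 0>; <2 1>
target <0 0> ∈ {TSO,PSO}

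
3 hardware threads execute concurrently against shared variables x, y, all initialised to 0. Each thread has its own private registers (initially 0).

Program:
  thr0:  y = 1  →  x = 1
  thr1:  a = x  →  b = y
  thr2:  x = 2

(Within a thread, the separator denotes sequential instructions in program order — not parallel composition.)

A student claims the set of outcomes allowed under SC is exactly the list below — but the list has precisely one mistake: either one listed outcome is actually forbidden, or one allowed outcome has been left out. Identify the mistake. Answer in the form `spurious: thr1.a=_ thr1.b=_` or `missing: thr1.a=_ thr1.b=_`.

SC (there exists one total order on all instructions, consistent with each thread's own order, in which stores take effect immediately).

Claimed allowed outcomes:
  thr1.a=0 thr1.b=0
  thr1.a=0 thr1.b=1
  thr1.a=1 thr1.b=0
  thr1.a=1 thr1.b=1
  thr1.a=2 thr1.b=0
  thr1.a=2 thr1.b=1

outcome vector order: (thr1.a,thr1.b)
[SC] allowed = {<0 0>; <0 1>; <1 1>; <2 0>; <2 1>}
claimed∖SC = {<1 0>}

spurious: thr1.a=1 thr1.b=0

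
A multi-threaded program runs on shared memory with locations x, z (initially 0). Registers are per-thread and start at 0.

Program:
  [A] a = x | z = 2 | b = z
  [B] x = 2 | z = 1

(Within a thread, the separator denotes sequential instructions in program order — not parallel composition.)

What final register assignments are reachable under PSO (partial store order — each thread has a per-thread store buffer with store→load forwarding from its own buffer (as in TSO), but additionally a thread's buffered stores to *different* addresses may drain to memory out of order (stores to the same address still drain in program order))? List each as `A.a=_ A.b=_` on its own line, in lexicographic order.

outcome vector order: (A.a,A.b)
|PSO outcomes| = 4

A.a=0 A.b=1
A.a=0 A.b=2
A.a=2 A.b=1
A.a=2 A.b=2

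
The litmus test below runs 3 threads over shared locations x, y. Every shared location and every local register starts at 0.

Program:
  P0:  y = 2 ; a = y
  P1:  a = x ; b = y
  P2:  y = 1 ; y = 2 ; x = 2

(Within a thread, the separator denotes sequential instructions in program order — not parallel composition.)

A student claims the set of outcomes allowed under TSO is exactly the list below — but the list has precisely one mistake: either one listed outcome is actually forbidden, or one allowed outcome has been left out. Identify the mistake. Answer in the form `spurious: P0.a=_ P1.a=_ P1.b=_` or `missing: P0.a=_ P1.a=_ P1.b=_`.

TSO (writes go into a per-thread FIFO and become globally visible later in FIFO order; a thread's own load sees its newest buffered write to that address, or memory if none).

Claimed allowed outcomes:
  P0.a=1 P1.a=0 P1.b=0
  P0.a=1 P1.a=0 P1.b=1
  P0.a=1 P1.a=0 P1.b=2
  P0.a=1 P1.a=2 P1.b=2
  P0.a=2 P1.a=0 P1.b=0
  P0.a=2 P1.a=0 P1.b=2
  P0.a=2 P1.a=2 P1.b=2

missing: P0.a=2 P1.a=0 P1.b=1

outcome vector order: (P0.a,P1.a,P1.b)
under TSO → 100 101 102 122 200 201 202 222
TSO∖claimed = {201}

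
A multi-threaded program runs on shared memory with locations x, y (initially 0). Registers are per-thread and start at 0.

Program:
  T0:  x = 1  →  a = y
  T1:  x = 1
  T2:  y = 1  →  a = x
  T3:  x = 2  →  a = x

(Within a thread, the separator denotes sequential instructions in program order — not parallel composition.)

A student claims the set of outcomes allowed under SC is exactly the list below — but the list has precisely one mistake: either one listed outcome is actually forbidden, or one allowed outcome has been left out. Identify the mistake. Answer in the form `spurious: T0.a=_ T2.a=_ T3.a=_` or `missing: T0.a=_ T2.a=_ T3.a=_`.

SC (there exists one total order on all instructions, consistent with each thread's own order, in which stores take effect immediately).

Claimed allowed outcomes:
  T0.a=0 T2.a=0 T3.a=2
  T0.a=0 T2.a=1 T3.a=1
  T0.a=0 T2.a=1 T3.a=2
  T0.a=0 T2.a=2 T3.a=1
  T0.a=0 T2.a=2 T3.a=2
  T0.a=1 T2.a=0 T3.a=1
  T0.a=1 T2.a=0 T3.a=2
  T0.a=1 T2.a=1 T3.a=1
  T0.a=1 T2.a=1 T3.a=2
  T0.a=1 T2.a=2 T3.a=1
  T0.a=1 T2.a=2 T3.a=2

spurious: T0.a=0 T2.a=0 T3.a=2

outcome vector order: (T0.a,T2.a,T3.a)
SC (10): 011; 012; 021; 022; 101; 102; 111; 112; 121; 122
claimed∖SC = {002}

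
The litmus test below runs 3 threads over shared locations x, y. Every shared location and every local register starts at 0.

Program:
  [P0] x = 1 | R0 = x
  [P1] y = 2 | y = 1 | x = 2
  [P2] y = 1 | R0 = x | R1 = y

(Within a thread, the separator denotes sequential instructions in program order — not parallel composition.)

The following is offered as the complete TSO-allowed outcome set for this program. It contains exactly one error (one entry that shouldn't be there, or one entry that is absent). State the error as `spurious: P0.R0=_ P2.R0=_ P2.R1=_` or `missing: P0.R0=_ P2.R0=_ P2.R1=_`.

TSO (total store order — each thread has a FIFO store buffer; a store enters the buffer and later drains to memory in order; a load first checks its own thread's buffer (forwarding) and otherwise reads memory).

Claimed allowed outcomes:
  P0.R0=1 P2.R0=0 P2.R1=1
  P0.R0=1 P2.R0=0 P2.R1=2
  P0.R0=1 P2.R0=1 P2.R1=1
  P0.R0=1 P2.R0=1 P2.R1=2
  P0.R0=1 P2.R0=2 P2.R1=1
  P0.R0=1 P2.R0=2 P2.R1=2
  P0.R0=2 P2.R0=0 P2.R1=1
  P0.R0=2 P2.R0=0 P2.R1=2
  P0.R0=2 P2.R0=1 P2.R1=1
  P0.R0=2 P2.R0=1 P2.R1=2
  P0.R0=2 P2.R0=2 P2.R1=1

outcome vector order: (P0.R0,P2.R0,P2.R1)
TSO: 10 outcomes — {<1 0 1>, <1 0 2>, <1 1 1>, <1 1 2>, <1 2 1>, <2 0 1>, <2 0 2>, <2 1 1>, <2 1 2>, <2 2 1>}
claimed∖TSO = {<1 2 2>}

spurious: P0.R0=1 P2.R0=2 P2.R1=2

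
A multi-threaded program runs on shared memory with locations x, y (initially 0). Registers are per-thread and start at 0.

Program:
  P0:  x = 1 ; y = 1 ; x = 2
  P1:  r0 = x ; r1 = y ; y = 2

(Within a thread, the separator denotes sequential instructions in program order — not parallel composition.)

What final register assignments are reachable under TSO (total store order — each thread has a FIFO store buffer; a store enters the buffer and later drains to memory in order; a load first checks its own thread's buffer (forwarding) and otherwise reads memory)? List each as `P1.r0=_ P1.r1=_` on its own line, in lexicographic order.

P1.r0=0 P1.r1=0
P1.r0=0 P1.r1=1
P1.r0=1 P1.r1=0
P1.r0=1 P1.r1=1
P1.r0=2 P1.r1=1

outcome vector order: (P1.r0,P1.r1)
|TSO outcomes| = 5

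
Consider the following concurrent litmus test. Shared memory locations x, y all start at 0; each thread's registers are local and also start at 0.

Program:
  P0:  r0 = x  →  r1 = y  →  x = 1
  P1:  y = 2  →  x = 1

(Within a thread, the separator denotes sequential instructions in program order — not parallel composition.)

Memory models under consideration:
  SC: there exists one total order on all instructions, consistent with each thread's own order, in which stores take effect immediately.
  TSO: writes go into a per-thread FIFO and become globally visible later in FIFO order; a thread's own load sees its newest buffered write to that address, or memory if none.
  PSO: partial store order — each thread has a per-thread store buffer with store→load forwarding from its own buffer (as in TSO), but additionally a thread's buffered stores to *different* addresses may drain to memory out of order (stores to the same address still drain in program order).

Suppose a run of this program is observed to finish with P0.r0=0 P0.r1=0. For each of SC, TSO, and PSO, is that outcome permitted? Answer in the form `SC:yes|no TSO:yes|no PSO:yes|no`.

outcome vector order: (P0.r0,P0.r1)
SC: 3 outcomes — {(0,0), (0,2), (1,2)}
TSO: 3 outcomes — {(0,0), (0,2), (1,2)}
PSO: 4 outcomes — {(0,0), (0,2), (1,0), (1,2)}
target (0,0) ∈ {SC,TSO,PSO}

SC:yes TSO:yes PSO:yes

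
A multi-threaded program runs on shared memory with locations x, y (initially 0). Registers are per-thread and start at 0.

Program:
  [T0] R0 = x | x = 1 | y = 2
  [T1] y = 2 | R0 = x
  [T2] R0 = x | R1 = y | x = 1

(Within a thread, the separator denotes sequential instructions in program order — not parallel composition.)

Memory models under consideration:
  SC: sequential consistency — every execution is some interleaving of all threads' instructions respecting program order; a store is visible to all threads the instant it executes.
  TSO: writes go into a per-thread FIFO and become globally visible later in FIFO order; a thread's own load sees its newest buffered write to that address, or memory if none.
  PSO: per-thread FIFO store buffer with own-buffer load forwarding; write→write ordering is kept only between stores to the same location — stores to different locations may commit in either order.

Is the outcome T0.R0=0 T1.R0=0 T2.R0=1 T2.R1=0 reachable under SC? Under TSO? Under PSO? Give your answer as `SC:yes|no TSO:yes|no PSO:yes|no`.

outcome vector order: (T0.R0,T1.R0,T2.R0,T2.R1)
under SC → 0/0/0/0, 0/0/0/2, 0/0/1/2, 0/1/0/0, 0/1/0/2, 0/1/1/0, 0/1/1/2, 1/0/0/0, 1/0/0/2, 1/1/0/0, 1/1/0/2
under TSO → 0/0/0/0, 0/0/0/2, 0/0/1/0, 0/0/1/2, 0/1/0/0, 0/1/0/2, 0/1/1/0, 0/1/1/2, 1/0/0/0, 1/0/0/2, 1/1/0/0, 1/1/0/2
under PSO → 0/0/0/0, 0/0/0/2, 0/0/1/0, 0/0/1/2, 0/1/0/0, 0/1/0/2, 0/1/1/0, 0/1/1/2, 1/0/0/0, 1/0/0/2, 1/1/0/0, 1/1/0/2
target 0/0/1/0 ∈ {TSO,PSO}

SC:no TSO:yes PSO:yes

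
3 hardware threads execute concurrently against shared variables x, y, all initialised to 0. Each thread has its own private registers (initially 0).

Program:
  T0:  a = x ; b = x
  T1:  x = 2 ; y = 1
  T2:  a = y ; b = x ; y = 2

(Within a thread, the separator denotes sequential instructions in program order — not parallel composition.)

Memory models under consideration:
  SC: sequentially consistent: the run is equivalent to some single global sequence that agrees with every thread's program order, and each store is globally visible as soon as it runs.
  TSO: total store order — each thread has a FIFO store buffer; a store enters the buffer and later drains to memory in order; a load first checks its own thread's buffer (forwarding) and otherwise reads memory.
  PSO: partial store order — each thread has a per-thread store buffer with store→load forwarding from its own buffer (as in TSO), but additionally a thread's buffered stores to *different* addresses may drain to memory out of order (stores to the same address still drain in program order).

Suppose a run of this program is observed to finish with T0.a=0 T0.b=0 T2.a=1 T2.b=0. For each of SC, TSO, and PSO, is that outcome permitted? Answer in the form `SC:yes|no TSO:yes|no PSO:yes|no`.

SC:no TSO:no PSO:yes

outcome vector order: (T0.a,T0.b,T2.a,T2.b)
SC: 9 outcomes — {0/0/0/0; 0/0/0/2; 0/0/1/2; 0/2/0/0; 0/2/0/2; 0/2/1/2; 2/2/0/0; 2/2/0/2; 2/2/1/2}
TSO: 9 outcomes — {0/0/0/0; 0/0/0/2; 0/0/1/2; 0/2/0/0; 0/2/0/2; 0/2/1/2; 2/2/0/0; 2/2/0/2; 2/2/1/2}
PSO: 12 outcomes — {0/0/0/0; 0/0/0/2; 0/0/1/0; 0/0/1/2; 0/2/0/0; 0/2/0/2; 0/2/1/0; 0/2/1/2; 2/2/0/0; 2/2/0/2; 2/2/1/0; 2/2/1/2}
target 0/0/1/0 ∈ {PSO}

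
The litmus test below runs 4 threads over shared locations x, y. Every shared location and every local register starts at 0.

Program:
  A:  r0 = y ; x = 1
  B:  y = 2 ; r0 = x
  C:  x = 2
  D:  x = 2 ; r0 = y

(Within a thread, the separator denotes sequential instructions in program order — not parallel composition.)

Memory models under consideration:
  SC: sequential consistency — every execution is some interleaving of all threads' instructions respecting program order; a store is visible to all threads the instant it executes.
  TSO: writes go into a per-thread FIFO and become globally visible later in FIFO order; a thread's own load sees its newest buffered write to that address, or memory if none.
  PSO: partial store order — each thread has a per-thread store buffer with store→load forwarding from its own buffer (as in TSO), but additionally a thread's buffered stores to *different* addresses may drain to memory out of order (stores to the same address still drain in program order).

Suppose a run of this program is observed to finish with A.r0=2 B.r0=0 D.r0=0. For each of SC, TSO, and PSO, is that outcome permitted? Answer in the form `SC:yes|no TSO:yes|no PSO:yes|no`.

SC:no TSO:yes PSO:yes

outcome vector order: (A.r0,B.r0,D.r0)
under SC → <0 0 2>; <0 1 0>; <0 1 2>; <0 2 0>; <0 2 2>; <2 0 2>; <2 1 0>; <2 1 2>; <2 2 0>; <2 2 2>
under TSO → <0 0 0>; <0 0 2>; <0 1 0>; <0 1 2>; <0 2 0>; <0 2 2>; <2 0 0>; <2 0 2>; <2 1 0>; <2 1 2>; <2 2 0>; <2 2 2>
under PSO → <0 0 0>; <0 0 2>; <0 1 0>; <0 1 2>; <0 2 0>; <0 2 2>; <2 0 0>; <2 0 2>; <2 1 0>; <2 1 2>; <2 2 0>; <2 2 2>
target <2 0 0> ∈ {TSO,PSO}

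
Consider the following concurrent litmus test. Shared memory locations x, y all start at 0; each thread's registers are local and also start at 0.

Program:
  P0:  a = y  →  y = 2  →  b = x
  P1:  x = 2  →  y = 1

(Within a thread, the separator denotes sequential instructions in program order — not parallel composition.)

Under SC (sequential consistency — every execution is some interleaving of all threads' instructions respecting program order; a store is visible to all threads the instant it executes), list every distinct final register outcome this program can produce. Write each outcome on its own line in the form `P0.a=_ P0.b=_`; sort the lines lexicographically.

outcome vector order: (P0.a,P0.b)
|SC outcomes| = 3

P0.a=0 P0.b=0
P0.a=0 P0.b=2
P0.a=1 P0.b=2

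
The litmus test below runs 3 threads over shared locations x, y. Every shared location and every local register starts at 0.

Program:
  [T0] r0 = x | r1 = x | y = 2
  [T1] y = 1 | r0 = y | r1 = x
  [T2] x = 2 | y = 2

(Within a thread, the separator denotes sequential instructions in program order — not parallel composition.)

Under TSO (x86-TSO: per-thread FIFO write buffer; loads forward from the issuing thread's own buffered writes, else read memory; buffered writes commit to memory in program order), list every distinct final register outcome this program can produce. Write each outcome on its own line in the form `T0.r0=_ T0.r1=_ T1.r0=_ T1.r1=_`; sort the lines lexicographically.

outcome vector order: (T0.r0,T0.r1,T1.r0,T1.r1)
|TSO outcomes| = 10

T0.r0=0 T0.r1=0 T1.r0=1 T1.r1=0
T0.r0=0 T0.r1=0 T1.r0=1 T1.r1=2
T0.r0=0 T0.r1=0 T1.r0=2 T1.r1=0
T0.r0=0 T0.r1=0 T1.r0=2 T1.r1=2
T0.r0=0 T0.r1=2 T1.r0=1 T1.r1=0
T0.r0=0 T0.r1=2 T1.r0=1 T1.r1=2
T0.r0=0 T0.r1=2 T1.r0=2 T1.r1=2
T0.r0=2 T0.r1=2 T1.r0=1 T1.r1=0
T0.r0=2 T0.r1=2 T1.r0=1 T1.r1=2
T0.r0=2 T0.r1=2 T1.r0=2 T1.r1=2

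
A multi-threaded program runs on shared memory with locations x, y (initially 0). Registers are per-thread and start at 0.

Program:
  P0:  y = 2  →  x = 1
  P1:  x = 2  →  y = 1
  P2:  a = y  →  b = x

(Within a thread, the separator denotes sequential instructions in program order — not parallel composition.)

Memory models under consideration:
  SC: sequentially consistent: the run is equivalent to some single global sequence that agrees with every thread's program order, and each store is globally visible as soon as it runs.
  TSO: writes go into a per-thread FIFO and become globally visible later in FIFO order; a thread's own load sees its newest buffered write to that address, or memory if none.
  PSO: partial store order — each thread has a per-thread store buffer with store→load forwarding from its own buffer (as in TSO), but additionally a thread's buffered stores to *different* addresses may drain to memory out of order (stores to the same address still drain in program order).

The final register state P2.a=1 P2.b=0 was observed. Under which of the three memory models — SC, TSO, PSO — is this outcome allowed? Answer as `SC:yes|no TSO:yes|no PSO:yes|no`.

outcome vector order: (P2.a,P2.b)
SC (8): (0,0); (0,1); (0,2); (1,1); (1,2); (2,0); (2,1); (2,2)
TSO (8): (0,0); (0,1); (0,2); (1,1); (1,2); (2,0); (2,1); (2,2)
PSO (9): (0,0); (0,1); (0,2); (1,0); (1,1); (1,2); (2,0); (2,1); (2,2)
target (1,0) ∈ {PSO}

SC:no TSO:no PSO:yes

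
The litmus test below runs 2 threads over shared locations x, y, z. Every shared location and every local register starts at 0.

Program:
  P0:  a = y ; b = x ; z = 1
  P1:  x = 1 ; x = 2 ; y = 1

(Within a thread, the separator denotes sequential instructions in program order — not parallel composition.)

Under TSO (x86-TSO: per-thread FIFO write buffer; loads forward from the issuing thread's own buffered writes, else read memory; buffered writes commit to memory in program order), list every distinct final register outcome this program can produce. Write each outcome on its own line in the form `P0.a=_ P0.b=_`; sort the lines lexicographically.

P0.a=0 P0.b=0
P0.a=0 P0.b=1
P0.a=0 P0.b=2
P0.a=1 P0.b=2

outcome vector order: (P0.a,P0.b)
|TSO outcomes| = 4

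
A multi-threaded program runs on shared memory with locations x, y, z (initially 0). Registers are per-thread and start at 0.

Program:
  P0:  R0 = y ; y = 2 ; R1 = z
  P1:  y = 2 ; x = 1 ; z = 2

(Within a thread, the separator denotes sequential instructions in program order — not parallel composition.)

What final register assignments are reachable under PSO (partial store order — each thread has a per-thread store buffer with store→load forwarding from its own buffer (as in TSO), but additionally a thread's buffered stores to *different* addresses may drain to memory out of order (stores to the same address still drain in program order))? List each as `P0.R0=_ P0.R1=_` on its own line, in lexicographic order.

P0.R0=0 P0.R1=0
P0.R0=0 P0.R1=2
P0.R0=2 P0.R1=0
P0.R0=2 P0.R1=2

outcome vector order: (P0.R0,P0.R1)
|PSO outcomes| = 4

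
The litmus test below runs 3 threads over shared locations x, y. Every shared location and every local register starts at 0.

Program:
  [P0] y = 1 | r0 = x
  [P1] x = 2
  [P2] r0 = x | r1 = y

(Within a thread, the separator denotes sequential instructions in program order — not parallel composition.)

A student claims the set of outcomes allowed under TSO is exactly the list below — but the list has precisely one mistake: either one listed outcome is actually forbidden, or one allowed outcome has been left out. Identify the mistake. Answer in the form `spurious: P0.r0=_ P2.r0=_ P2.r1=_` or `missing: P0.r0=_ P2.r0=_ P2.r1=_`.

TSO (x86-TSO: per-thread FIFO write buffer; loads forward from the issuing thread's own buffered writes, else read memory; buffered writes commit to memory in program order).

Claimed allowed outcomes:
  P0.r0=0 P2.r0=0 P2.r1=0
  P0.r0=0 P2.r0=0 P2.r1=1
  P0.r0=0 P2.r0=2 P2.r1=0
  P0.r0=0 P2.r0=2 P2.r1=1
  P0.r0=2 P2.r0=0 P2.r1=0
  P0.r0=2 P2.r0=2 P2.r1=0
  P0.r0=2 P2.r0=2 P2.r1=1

missing: P0.r0=2 P2.r0=0 P2.r1=1

outcome vector order: (P0.r0,P2.r0,P2.r1)
TSO (8): 000 001 020 021 200 201 220 221
TSO∖claimed = {201}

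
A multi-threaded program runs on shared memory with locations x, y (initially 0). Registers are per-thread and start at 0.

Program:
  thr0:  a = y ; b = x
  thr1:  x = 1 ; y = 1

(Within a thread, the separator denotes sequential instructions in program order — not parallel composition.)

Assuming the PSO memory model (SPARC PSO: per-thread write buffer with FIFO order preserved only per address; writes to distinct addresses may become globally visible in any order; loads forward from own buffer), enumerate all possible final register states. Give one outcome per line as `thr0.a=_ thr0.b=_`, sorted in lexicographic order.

outcome vector order: (thr0.a,thr0.b)
|PSO outcomes| = 4

thr0.a=0 thr0.b=0
thr0.a=0 thr0.b=1
thr0.a=1 thr0.b=0
thr0.a=1 thr0.b=1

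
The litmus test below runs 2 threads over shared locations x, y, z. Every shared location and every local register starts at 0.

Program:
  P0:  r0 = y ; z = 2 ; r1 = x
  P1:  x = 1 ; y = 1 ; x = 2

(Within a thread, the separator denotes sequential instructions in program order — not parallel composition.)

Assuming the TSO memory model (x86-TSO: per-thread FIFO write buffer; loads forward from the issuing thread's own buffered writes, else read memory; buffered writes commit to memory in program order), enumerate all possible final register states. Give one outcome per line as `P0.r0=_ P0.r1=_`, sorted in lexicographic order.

outcome vector order: (P0.r0,P0.r1)
|TSO outcomes| = 5

P0.r0=0 P0.r1=0
P0.r0=0 P0.r1=1
P0.r0=0 P0.r1=2
P0.r0=1 P0.r1=1
P0.r0=1 P0.r1=2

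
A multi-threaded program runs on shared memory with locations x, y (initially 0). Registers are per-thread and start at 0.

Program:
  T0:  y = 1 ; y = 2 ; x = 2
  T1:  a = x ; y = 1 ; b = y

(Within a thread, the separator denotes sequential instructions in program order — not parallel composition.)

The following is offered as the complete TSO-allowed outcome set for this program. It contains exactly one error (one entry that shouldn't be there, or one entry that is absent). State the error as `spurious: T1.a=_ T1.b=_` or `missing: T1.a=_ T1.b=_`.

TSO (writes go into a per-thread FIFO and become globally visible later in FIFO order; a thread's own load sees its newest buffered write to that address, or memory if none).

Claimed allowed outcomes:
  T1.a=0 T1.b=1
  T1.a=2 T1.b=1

missing: T1.a=0 T1.b=2

outcome vector order: (T1.a,T1.b)
TSO (3): (0,1) (0,2) (2,1)
TSO∖claimed = {(0,2)}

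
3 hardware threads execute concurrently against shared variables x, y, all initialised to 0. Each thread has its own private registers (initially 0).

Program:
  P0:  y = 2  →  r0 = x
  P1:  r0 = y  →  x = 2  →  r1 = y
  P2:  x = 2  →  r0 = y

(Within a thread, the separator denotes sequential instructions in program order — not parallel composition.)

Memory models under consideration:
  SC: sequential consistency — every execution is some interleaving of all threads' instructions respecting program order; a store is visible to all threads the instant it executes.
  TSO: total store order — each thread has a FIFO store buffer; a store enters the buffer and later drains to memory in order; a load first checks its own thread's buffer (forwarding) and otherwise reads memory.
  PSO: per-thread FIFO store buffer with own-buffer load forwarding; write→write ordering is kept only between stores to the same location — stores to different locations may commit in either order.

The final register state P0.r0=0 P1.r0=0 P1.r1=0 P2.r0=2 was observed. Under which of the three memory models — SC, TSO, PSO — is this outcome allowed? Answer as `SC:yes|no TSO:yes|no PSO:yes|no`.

outcome vector order: (P0.r0,P1.r0,P1.r1,P2.r0)
SC: 8 outcomes — {0022, 0222, 2000, 2002, 2020, 2022, 2220, 2222}
TSO: 12 outcomes — {0000, 0002, 0020, 0022, 0220, 0222, 2000, 2002, 2020, 2022, 2220, 2222}
PSO: 12 outcomes — {0000, 0002, 0020, 0022, 0220, 0222, 2000, 2002, 2020, 2022, 2220, 2222}
target 0002 ∈ {TSO,PSO}

SC:no TSO:yes PSO:yes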